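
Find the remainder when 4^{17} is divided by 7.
By Fermat: 4^{6} ≡ 1 (mod 7). 17 = 2×6 + 5. So 4^{17} ≡ 4^{5} ≡ 2 (mod 7)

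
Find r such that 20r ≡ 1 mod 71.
Since 71 is prime, by Fermat 20^(-1) ≡ 20^{69} ≡ 32 mod 71. Verify: 20 × 32 = 640 ≡ 1 mod 71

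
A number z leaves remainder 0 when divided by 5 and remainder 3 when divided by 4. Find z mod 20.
M = 5 × 4 = 20. M₁ = 4, y₁ ≡ 4 mod 5. M₂ = 5, y₂ ≡ 1 mod 4. z = 0×4×4 + 3×5×1 ≡ 15 mod 20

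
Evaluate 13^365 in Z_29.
Using Fermat: 13^{28} ≡ 1 mod 29. 365 ≡ 1 mod 28. So 13^{365} ≡ 13^{1} ≡ 13 mod 29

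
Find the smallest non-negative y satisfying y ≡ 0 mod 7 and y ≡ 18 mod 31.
M = 7 × 31 = 217. M₁ = 31, y₁ ≡ 5 mod 7. M₂ = 7, y₂ ≡ 9 mod 31. y = 0×31×5 + 18×7×9 ≡ 49 mod 217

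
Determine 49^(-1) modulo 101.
Since 101 is prime, by Fermat 49^(-1) ≡ 49^{99} ≡ 33 (mod 101). Verify: 49 × 33 = 1617 ≡ 1 (mod 101)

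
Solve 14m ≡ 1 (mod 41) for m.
Since 41 is prime, by Fermat 14^(-1) ≡ 14^{39} ≡ 3 (mod 41). Verify: 14 × 3 = 42 ≡ 1 (mod 41)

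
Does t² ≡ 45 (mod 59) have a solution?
By Euler's criterion: 45^{29} ≡ 1 (mod 59). Since this equals 1, 45 is a QR.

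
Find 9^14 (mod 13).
Using Fermat: 9^{12} ≡ 1 (mod 13). 14 ≡ 2 (mod 12). So 9^{14} ≡ 9^{2} ≡ 3 (mod 13)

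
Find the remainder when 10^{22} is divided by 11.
By Fermat: 10^{10} ≡ 1 mod 11. 22 = 2×10 + 2. So 10^{22} ≡ 10^{2} ≡ 1 mod 11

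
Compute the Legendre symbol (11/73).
(11/73) = 11^{36} mod 73 = -1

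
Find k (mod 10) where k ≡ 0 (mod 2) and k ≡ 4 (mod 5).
M = 2 × 5 = 10. M₁ = 5, y₁ ≡ 1 (mod 2). M₂ = 2, y₂ ≡ 3 (mod 5). k = 0×5×1 + 4×2×3 ≡ 4 (mod 10)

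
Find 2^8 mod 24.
By repeated squaring mod 24: 2^{1}≡2, 2^{2}≡4, 2^{4}≡16, 2^{8}≡16. So 2^{8} ≡ 16 mod 24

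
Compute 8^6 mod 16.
By repeated squaring mod 16: 8^{1}≡8, 8^{2}≡0, 8^{4}≡0. Then 8^{6} = 8^{4+2} ≡ 0 × 0 ≡ 0 mod 16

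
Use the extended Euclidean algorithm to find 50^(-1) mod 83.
Extended GCD: 50(5) + 83(-3) = 1. So 50^(-1) ≡ 5 mod 83. Verify: 50 × 5 = 250 ≡ 1 mod 83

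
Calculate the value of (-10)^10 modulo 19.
By repeated squaring (mod 19): (-10)^{1}≡9, (-10)^{2}≡5, (-10)^{4}≡6, (-10)^{8}≡17. Then (-10)^{10} = (-10)^{8+2} ≡ 17 × 5 ≡ 9 (mod 19)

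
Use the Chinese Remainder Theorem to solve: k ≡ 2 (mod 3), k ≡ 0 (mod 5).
M = 3 × 5 = 15. M₁ = 5, y₁ ≡ 2 (mod 3). M₂ = 3, y₂ ≡ 2 (mod 5). k = 2×5×2 + 0×3×2 ≡ 5 (mod 15)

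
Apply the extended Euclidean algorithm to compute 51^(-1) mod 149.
Extended GCD: 51(38) + 149(-13) = 1. So 51^(-1) ≡ 38 (mod 149). Verify: 51 × 38 = 1938 ≡ 1 (mod 149)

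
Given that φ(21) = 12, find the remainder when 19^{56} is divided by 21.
By Euler: 19^{12} ≡ 1 (mod 21) since gcd(19, 21) = 1. 56 = 4×12 + 8. So 19^{56} ≡ 19^{8} ≡ 4 (mod 21)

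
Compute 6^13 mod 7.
Using Fermat: 6^{6} ≡ 1 (mod 7). 13 ≡ 1 (mod 6). So 6^{13} ≡ 6^{1} ≡ 6 (mod 7)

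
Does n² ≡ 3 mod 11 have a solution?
By Euler's criterion: 3^{5} ≡ 1 mod 11. Since this equals 1, 3 is a QR.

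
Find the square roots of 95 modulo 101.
The square roots of 95 mod 101 are 87 and 14. Verify: 87² = 7569 ≡ 95 (mod 101)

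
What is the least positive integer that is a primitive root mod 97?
g = 5. Powers: [5, 25, 28, 43, 21, 8, 40, 6, 30, ...] generates all 96 non-zero residues.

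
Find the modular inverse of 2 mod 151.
Since 151 is prime, by Fermat 2^(-1) ≡ 2^{149} ≡ 76 (mod 151). Verify: 2 × 76 = 152 ≡ 1 (mod 151)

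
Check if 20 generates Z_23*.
ord_23(20) divides 22. For each prime q|22: 20^{11}≡22, 20^{2}≡9, none ≡ 1. So 20 has order 22 and is a primitive root mod 23.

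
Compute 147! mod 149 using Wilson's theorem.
(148)! = (147)! × (148) ≡ -1 mod 149. So (147)! ≡ -1 × (148)^(-1) ≡ (-1)×(-1) = 1 mod 149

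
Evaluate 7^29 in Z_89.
By repeated squaring (mod 89): 7^{1}≡7, 7^{2}≡49, 7^{4}≡87, 7^{8}≡4, 7^{16}≡16. Then 7^{29} = 7^{16+8+4+1} ≡ 16 × 4 × 87 × 7 ≡ 83 (mod 89)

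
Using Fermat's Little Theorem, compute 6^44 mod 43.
By Fermat: 6^{42} ≡ 1 (mod 43). So 6^{44} = 6^{42} · 6^{2} ≡ 6^{2} ≡ 36 (mod 43)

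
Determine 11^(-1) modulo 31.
Since 31 is prime, by Fermat 11^(-1) ≡ 11^{29} ≡ 17 mod 31. Verify: 11 × 17 = 187 ≡ 1 mod 31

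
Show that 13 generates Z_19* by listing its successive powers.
13^1, 13^2, ..., 13^{18} mod 19: [13, 17, 12, 4, 14, 11, 10, 16, 18, 6, 2, 7, 15, 5, 8, 9, 3, 1]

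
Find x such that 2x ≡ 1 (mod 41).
Since 41 is prime, by Fermat 2^(-1) ≡ 2^{39} ≡ 21 (mod 41). Verify: 2 × 21 = 42 ≡ 1 (mod 41)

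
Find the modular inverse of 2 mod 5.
Since 5 is prime, by Fermat 2^(-1) ≡ 2^{3} ≡ 3 mod 5. Verify: 2 × 3 = 6 ≡ 1 mod 5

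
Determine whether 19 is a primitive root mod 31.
19^{15} ≡ 1 mod 31 and 15 < 30, so ord_31(19) = 15 ≠ 30 and 19 is not a primitive root.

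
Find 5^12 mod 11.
Using Fermat: 5^{10} ≡ 1 mod 11. 12 ≡ 2 mod 10. So 5^{12} ≡ 5^{2} ≡ 3 mod 11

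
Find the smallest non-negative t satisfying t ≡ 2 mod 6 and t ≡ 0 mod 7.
M = 6 × 7 = 42. M₁ = 7, y₁ ≡ 1 mod 6. M₂ = 6, y₂ ≡ 6 mod 7. t = 2×7×1 + 0×6×6 ≡ 14 mod 42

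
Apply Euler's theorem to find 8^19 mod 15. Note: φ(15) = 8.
By Euler: 8^{8} ≡ 1 mod 15 since gcd(8, 15) = 1. 19 = 2×8 + 3. So 8^{19} ≡ 8^{3} ≡ 2 mod 15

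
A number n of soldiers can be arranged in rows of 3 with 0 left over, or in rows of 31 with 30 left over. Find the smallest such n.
M = 3 × 31 = 93. M₁ = 31, y₁ ≡ 1 mod 3. M₂ = 3, y₂ ≡ 21 mod 31. n = 0×31×1 + 30×3×21 ≡ 30 mod 93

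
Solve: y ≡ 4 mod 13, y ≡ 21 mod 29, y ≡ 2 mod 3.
M = 13 × 29 × 3 = 1131. M₁ = 87, y₁ ≡ 3 mod 13. M₂ = 39, y₂ ≡ 3 mod 29. M₃ = 377, y₃ ≡ 2 mod 3. y = 4×87×3 + 21×39×3 + 2×377×2 ≡ 485 mod 1131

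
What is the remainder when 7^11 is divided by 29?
By repeated squaring (mod 29): 7^{1}≡7, 7^{2}≡20, 7^{4}≡23, 7^{8}≡7. Then 7^{11} = 7^{8+2+1} ≡ 7 × 20 × 7 ≡ 23 (mod 29)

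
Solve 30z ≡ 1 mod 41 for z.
Since 41 is prime, by Fermat 30^(-1) ≡ 30^{39} ≡ 26 mod 41. Verify: 30 × 26 = 780 ≡ 1 mod 41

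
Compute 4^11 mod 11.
Using Fermat: 4^{10} ≡ 1 mod 11. 11 ≡ 1 mod 10. So 4^{11} ≡ 4^{1} ≡ 4 mod 11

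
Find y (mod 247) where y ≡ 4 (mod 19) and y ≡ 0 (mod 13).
M = 19 × 13 = 247. M₁ = 13, y₁ ≡ 3 (mod 19). M₂ = 19, y₂ ≡ 11 (mod 13). y = 4×13×3 + 0×19×11 ≡ 156 (mod 247)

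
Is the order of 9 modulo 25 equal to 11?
Powers of 9 mod 25: 9^1≡9, 9^2≡6, 9^3≡4, 9^4≡11, 9^5≡24, 9^6≡16, 9^7≡19, 9^8≡21, 9^9≡14, 9^10≡1. Already 9^10≡1, so the order is 10 < 11. No, the actual order is 10.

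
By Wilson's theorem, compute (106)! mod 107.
By Wilson's theorem, (106)! ≡ -1 ≡ 106 mod 107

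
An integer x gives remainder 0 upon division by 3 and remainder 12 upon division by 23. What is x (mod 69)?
M = 3 × 23 = 69. M₁ = 23, y₁ ≡ 2 (mod 3). M₂ = 3, y₂ ≡ 8 (mod 23). x = 0×23×2 + 12×3×8 ≡ 12 (mod 69)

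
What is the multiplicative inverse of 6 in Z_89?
Since 89 is prime, by Fermat 6^(-1) ≡ 6^{87} ≡ 15 (mod 89). Verify: 6 × 15 = 90 ≡ 1 (mod 89)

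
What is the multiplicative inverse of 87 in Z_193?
Since 193 is prime, by Fermat 87^(-1) ≡ 87^{191} ≡ 71 (mod 193). Verify: 87 × 71 = 6177 ≡ 1 (mod 193)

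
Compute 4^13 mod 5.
Using Fermat: 4^{4} ≡ 1 (mod 5). 13 ≡ 1 (mod 4). So 4^{13} ≡ 4^{1} ≡ 4 (mod 5)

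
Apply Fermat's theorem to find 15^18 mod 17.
By Fermat: 15^{16} ≡ 1 mod 17. So 15^{18} = 15^{16} · 15^{2} ≡ 15^{2} ≡ 4 mod 17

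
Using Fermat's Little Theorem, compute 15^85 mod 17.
By Fermat: 15^{16} ≡ 1 (mod 17). 85 = 5×16 + 5. So 15^{85} ≡ 15^{5} ≡ 2 (mod 17)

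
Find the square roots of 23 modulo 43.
The square roots of 23 mod 43 are 25 and 18. Verify: 25² = 625 ≡ 23 mod 43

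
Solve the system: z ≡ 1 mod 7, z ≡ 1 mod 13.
M = 7 × 13 = 91. M₁ = 13, y₁ ≡ 6 mod 7. M₂ = 7, y₂ ≡ 2 mod 13. z = 1×13×6 + 1×7×2 ≡ 1 mod 91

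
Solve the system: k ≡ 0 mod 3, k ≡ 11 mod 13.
M = 3 × 13 = 39. M₁ = 13, y₁ ≡ 1 mod 3. M₂ = 3, y₂ ≡ 9 mod 13. k = 0×13×1 + 11×3×9 ≡ 24 mod 39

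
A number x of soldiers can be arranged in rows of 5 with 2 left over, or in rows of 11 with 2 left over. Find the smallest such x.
M = 5 × 11 = 55. M₁ = 11, y₁ ≡ 1 mod 5. M₂ = 5, y₂ ≡ 9 mod 11. x = 2×11×1 + 2×5×9 ≡ 2 mod 55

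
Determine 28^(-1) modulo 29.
Since 29 is prime, by Fermat 28^(-1) ≡ 28^{27} ≡ 28 mod 29. Verify: 28 × 28 = 784 ≡ 1 mod 29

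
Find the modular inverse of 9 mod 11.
Since 11 is prime, by Fermat 9^(-1) ≡ 9^{9} ≡ 5 (mod 11). Verify: 9 × 5 = 45 ≡ 1 (mod 11)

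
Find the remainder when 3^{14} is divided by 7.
By Fermat: 3^{6} ≡ 1 (mod 7). 14 = 2×6 + 2. So 3^{14} ≡ 3^{2} ≡ 2 (mod 7)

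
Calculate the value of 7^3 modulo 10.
7^{3} = 343 ≡ 3 mod 10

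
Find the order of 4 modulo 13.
Powers of 4 mod 13: 4^1≡4, 4^2≡3, 4^3≡12, 4^4≡9, 4^5≡10, 4^6≡1. So the order of 4 is 6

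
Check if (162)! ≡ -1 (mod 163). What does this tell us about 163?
(162)! mod 163 = 162. Since this equals -1 (mod 163), Wilson confirms 163 is prime.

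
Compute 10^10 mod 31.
By repeated squaring (mod 31): 10^{1}≡10, 10^{2}≡7, 10^{4}≡18, 10^{8}≡14. Then 10^{10} = 10^{8+2} ≡ 14 × 7 ≡ 5 (mod 31)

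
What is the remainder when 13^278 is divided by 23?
Using Fermat: 13^{22} ≡ 1 (mod 23). 278 ≡ 14 (mod 22). So 13^{278} ≡ 13^{14} ≡ 12 (mod 23)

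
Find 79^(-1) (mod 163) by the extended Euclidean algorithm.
Extended GCD: 79(-33) + 163(16) = 1. So 79^(-1) ≡ -33 ≡ 130 (mod 163). Verify: 79 × 130 = 10270 ≡ 1 (mod 163)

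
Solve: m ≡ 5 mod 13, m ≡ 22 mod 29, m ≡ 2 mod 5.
M = 13 × 29 × 5 = 1885. M₁ = 145, y₁ ≡ 7 mod 13. M₂ = 65, y₂ ≡ 25 mod 29. M₃ = 377, y₃ ≡ 3 mod 5. m = 5×145×7 + 22×65×25 + 2×377×3 ≡ 1617 mod 1885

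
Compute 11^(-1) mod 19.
Since 19 is prime, by Fermat 11^(-1) ≡ 11^{17} ≡ 7 mod 19. Verify: 11 × 7 = 77 ≡ 1 mod 19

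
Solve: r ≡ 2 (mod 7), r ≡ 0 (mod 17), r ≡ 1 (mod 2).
M = 7 × 17 × 2 = 238. M₁ = 34, y₁ ≡ 6 (mod 7). M₂ = 14, y₂ ≡ 11 (mod 17). M₃ = 119, y₃ ≡ 1 (mod 2). r = 2×34×6 + 0×14×11 + 1×119×1 ≡ 51 (mod 238)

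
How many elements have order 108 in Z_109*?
There are φ(109-1) = φ(108) = 36 primitive roots modulo 109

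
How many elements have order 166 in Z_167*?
Number of primitive roots mod 167 = φ(p-1) = φ(166) = 82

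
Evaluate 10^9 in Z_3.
Using Fermat: 10^{2} ≡ 1 mod 3. 9 ≡ 1 mod 2. So 10^{9} ≡ 10^{1} ≡ 1 mod 3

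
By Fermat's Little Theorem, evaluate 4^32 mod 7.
By Fermat: 4^{6} ≡ 1 (mod 7). 32 = 5×6 + 2. So 4^{32} ≡ 4^{2} ≡ 2 (mod 7)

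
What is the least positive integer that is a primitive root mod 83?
g = 2. For each prime q|82: 2^{41}≡82, 2^{2}≡4, none ≡ 1, so ord_83(2) = 82 and 2 is a primitive root.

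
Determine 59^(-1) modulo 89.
Since 89 is prime, by Fermat 59^(-1) ≡ 59^{87} ≡ 86 (mod 89). Verify: 59 × 86 = 5074 ≡ 1 (mod 89)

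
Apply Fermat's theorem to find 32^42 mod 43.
By Fermat's Little Theorem, 32^{42} ≡ 1 mod 43 since 43 is prime and gcd(32, 43) = 1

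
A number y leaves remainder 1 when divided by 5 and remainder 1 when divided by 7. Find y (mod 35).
M = 5 × 7 = 35. M₁ = 7, y₁ ≡ 3 (mod 5). M₂ = 5, y₂ ≡ 3 (mod 7). y = 1×7×3 + 1×5×3 ≡ 1 (mod 35)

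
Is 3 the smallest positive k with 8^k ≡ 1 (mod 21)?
Powers of 8 mod 21: 8^1≡8, 8^2≡1. Already 8^2≡1, so the order is 2 < 3. No, the actual order is 2.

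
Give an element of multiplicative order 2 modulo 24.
5 has order 2 mod 24 since 5^{2} ≡ 1 (mod 24) and no smaller power works.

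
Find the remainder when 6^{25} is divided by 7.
By Fermat: 6^{6} ≡ 1 (mod 7). 25 = 4×6 + 1. So 6^{25} ≡ 6^{1} ≡ 6 (mod 7)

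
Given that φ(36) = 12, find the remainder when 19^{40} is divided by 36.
By Euler: 19^{12} ≡ 1 mod 36 since gcd(19, 36) = 1. 40 = 3×12 + 4. So 19^{40} ≡ 19^{4} ≡ 1 mod 36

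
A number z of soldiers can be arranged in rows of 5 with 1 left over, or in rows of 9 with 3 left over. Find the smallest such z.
M = 5 × 9 = 45. M₁ = 9, y₁ ≡ 4 mod 5. M₂ = 5, y₂ ≡ 2 mod 9. z = 1×9×4 + 3×5×2 ≡ 21 mod 45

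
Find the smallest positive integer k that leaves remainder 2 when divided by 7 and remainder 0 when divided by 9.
M = 7 × 9 = 63. M₁ = 9, y₁ ≡ 4 mod 7. M₂ = 7, y₂ ≡ 4 mod 9. k = 2×9×4 + 0×7×4 ≡ 9 mod 63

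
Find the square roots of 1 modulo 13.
The square roots of 1 mod 13 are 1 and 12. Verify: 1² = 1 ≡ 1 mod 13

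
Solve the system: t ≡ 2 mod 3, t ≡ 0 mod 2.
M = 3 × 2 = 6. M₁ = 2, y₁ ≡ 2 mod 3. M₂ = 3, y₂ ≡ 1 mod 2. t = 2×2×2 + 0×3×1 ≡ 2 mod 6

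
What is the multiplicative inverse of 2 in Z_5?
Since 5 is prime, by Fermat 2^(-1) ≡ 2^{3} ≡ 3 mod 5. Verify: 2 × 3 = 6 ≡ 1 mod 5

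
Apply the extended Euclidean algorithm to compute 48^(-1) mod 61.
Extended GCD: 48(14) + 61(-11) = 1. So 48^(-1) ≡ 14 (mod 61). Verify: 48 × 14 = 672 ≡ 1 (mod 61)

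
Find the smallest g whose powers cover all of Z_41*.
g = 6. Powers: [6, 36, 11, 25, 27, 39, 29, 10, ...] generates all 40 non-zero residues.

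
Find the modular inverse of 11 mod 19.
Since 19 is prime, by Fermat 11^(-1) ≡ 11^{17} ≡ 7 mod 19. Verify: 11 × 7 = 77 ≡ 1 mod 19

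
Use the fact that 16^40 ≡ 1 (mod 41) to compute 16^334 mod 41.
By Fermat: 16^{40} ≡ 1 (mod 41). 334 ≡ 14 (mod 40). So 16^{334} ≡ 16^{14} ≡ 18 (mod 41)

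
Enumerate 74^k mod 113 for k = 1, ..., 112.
74^1, 74^2, ..., 74^{112} mod 113: [74, 52, 6, 105, 86, 36, 65, 64, 103, 51, 45, 53, 80, 44, 92, 28, 38, 100, 55, 2, 35, 104, 12, 97, 59, 72, 17, 15, 93, 102, 90, 106, 47, 88, 71, 56, 76, 87, 110, 4, 70, 95, 24, 81, 5, 31, 34, 30, 73, 91, 67, 99, 94, 63, 29, 112, 39, 61, 107, 8, 27, 77, 48, 49, 10, 62, 68, 60, 33, 69, 21, 85, 75, 13, 58, 111, 78, 9, 101, 16, 54, 41, 96, 98, 20, 11, 23, 7, 66, 25, 42, 57, 37, 26, 3, 109, 43, 18, 89, 32, 108, 82, 79, 83, 40, 22, 46, 14, 19, 50, 84, 1]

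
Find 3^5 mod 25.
By repeated squaring mod 25: 3^{1}≡3, 3^{2}≡9, 3^{4}≡6. Then 3^{5} = 3^{4+1} ≡ 6 × 3 ≡ 18 mod 25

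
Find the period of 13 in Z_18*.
Powers of 13 mod 18: 13^1≡13, 13^2≡7, 13^3≡1. ord_18(13) = 3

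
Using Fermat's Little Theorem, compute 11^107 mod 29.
By Fermat: 11^{28} ≡ 1 (mod 29). 107 = 3×28 + 23. So 11^{107} ≡ 11^{23} ≡ 27 (mod 29)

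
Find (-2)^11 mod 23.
By repeated squaring mod 23: (-2)^{1}≡21, (-2)^{2}≡4, (-2)^{4}≡16, (-2)^{8}≡3. Then (-2)^{11} = (-2)^{8+2+1} ≡ 3 × 4 × 21 ≡ 22 mod 23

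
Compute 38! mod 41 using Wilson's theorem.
(40)! = (38)! × (39) × (40) ≡ -1 mod 41. So (38)! ≡ -1 × [(40)(39)]^(-1) ≡ 20 mod 41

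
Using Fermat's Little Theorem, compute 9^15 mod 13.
By Fermat: 9^{12} ≡ 1 (mod 13). So 9^{15} = 9^{12} · 9^{3} ≡ 9^{3} ≡ 1 (mod 13)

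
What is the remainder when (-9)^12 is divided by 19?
By repeated squaring mod 19: (-9)^{1}≡10, (-9)^{2}≡5, (-9)^{4}≡6, (-9)^{8}≡17. Then (-9)^{12} = (-9)^{8+4} ≡ 17 × 6 ≡ 7 mod 19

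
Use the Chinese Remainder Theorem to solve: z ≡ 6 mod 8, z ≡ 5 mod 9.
M = 8 × 9 = 72. M₁ = 9, y₁ ≡ 1 mod 8. M₂ = 8, y₂ ≡ 8 mod 9. z = 6×9×1 + 5×8×8 ≡ 14 mod 72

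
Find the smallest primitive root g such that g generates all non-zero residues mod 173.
g = 2. For each prime q|172: 2^{86}≡172, 2^{4}≡16, none ≡ 1, so ord_173(2) = 172 and 2 is a primitive root.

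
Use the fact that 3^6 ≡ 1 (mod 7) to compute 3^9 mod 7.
By Fermat: 3^{6} ≡ 1 (mod 7). So 3^{9} = 3^{6} · 3^{3} ≡ 3^{3} ≡ 6 (mod 7)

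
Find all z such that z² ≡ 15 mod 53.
The square roots of 15 mod 53 are 42 and 11. Verify: 42² = 1764 ≡ 15 mod 53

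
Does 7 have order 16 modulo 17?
ord_17(7) divides 16. For each prime q|16: 7^{8}≡16, none ≡ 1. So 7 has order 16 and is a primitive root mod 17.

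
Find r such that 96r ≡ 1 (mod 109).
Since 109 is prime, by Fermat 96^(-1) ≡ 96^{107} ≡ 67 (mod 109). Verify: 96 × 67 = 6432 ≡ 1 (mod 109)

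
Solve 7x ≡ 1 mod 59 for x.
Since 59 is prime, by Fermat 7^(-1) ≡ 7^{57} ≡ 17 mod 59. Verify: 7 × 17 = 119 ≡ 1 mod 59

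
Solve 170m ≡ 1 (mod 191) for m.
Since 191 is prime, by Fermat 170^(-1) ≡ 170^{189} ≡ 100 (mod 191). Verify: 170 × 100 = 17000 ≡ 1 (mod 191)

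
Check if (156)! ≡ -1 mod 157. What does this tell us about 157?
(156)! mod 157 = 156. Since this equals -1 mod 157, Wilson confirms 157 is prime.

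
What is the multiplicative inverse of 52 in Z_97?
Since 97 is prime, by Fermat 52^(-1) ≡ 52^{95} ≡ 28 (mod 97). Verify: 52 × 28 = 1456 ≡ 1 (mod 97)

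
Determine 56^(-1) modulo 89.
Since 89 is prime, by Fermat 56^(-1) ≡ 56^{87} ≡ 62 mod 89. Verify: 56 × 62 = 3472 ≡ 1 mod 89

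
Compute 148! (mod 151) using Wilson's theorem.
(150)! = (148)! × (149) × (150) ≡ -1 (mod 151). So (148)! ≡ -1 × [(150)(149)]^(-1) ≡ 75 (mod 151)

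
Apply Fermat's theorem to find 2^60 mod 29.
By Fermat: 2^{28} ≡ 1 mod 29. 60 = 2×28 + 4. So 2^{60} ≡ 2^{4} ≡ 16 mod 29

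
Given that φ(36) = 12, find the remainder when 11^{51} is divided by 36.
By Euler: 11^{12} ≡ 1 (mod 36) since gcd(11, 36) = 1. 51 = 4×12 + 3. So 11^{51} ≡ 11^{3} ≡ 35 (mod 36)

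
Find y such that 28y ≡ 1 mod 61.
Since 61 is prime, by Fermat 28^(-1) ≡ 28^{59} ≡ 24 mod 61. Verify: 28 × 24 = 672 ≡ 1 mod 61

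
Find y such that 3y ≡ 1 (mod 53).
Since 53 is prime, by Fermat 3^(-1) ≡ 3^{51} ≡ 18 (mod 53). Verify: 3 × 18 = 54 ≡ 1 (mod 53)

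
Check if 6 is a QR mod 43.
By Euler's criterion: 6^{21} ≡ 1 mod 43. Since this equals 1, 6 is a QR.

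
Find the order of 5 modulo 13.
Powers of 5 mod 13: 5^1≡5, 5^2≡12, 5^3≡8, 5^4≡1. So the order of 5 is 4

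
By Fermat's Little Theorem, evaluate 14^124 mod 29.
By Fermat: 14^{28} ≡ 1 mod 29. 124 = 4×28 + 12. So 14^{124} ≡ 14^{12} ≡ 25 mod 29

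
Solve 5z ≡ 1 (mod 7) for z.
Since 7 is prime, by Fermat 5^(-1) ≡ 5^{5} ≡ 3 (mod 7). Verify: 5 × 3 = 15 ≡ 1 (mod 7)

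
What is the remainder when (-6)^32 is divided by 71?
By repeated squaring mod 71: (-6)^{1}≡65, (-6)^{2}≡36, (-6)^{4}≡18, (-6)^{8}≡40, (-6)^{16}≡38, (-6)^{32}≡24. So (-6)^{32} ≡ 24 mod 71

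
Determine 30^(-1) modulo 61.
Since 61 is prime, by Fermat 30^(-1) ≡ 30^{59} ≡ 59 (mod 61). Verify: 30 × 59 = 1770 ≡ 1 (mod 61)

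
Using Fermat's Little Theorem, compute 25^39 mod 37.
By Fermat: 25^{36} ≡ 1 (mod 37). So 25^{39} = 25^{36} · 25^{3} ≡ 25^{3} ≡ 11 (mod 37)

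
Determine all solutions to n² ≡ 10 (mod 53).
The square roots of 10 mod 53 are 13 and 40. Verify: 13² = 169 ≡ 10 (mod 53)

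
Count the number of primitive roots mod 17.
There are φ(17-1) = φ(16) = 8 primitive roots modulo 17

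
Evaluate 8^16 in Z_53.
By repeated squaring mod 53: 8^{1}≡8, 8^{2}≡11, 8^{4}≡15, 8^{8}≡13, 8^{16}≡10. So 8^{16} ≡ 10 mod 53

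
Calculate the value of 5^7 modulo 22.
By repeated squaring mod 22: 5^{1}≡5, 5^{2}≡3, 5^{4}≡9. Then 5^{7} = 5^{4+2+1} ≡ 9 × 3 × 5 ≡ 3 mod 22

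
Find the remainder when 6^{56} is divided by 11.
By Fermat: 6^{10} ≡ 1 mod 11. 56 = 5×10 + 6. So 6^{56} ≡ 6^{6} ≡ 5 mod 11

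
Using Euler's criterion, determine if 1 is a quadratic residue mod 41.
By Euler's criterion: 1^{20} ≡ 1 mod 41. Since this equals 1, 1 is a QR.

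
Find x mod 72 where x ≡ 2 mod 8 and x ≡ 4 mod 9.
M = 8 × 9 = 72. M₁ = 9, y₁ ≡ 1 mod 8. M₂ = 8, y₂ ≡ 8 mod 9. x = 2×9×1 + 4×8×8 ≡ 58 mod 72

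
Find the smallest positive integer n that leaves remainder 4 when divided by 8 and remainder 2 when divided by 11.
M = 8 × 11 = 88. M₁ = 11, y₁ ≡ 3 (mod 8). M₂ = 8, y₂ ≡ 7 (mod 11). n = 4×11×3 + 2×8×7 ≡ 68 (mod 88)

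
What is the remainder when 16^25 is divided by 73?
By repeated squaring (mod 73): 16^{1}≡16, 16^{2}≡37, 16^{4}≡55, 16^{8}≡32, 16^{16}≡2. Then 16^{25} = 16^{16+8+1} ≡ 2 × 32 × 16 ≡ 2 (mod 73)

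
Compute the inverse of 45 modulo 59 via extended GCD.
Extended GCD: 45(21) + 59(-16) = 1. So 45^(-1) ≡ 21 (mod 59). Verify: 45 × 21 = 945 ≡ 1 (mod 59)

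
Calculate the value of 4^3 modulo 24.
4^{3} = 64 ≡ 16 (mod 24)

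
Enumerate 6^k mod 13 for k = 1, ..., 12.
6^1, 6^2, ..., 6^{12} mod 13: [6, 10, 8, 9, 2, 12, 7, 3, 5, 4, 11, 1]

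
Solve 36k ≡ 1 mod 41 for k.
Since 41 is prime, by Fermat 36^(-1) ≡ 36^{39} ≡ 8 mod 41. Verify: 36 × 8 = 288 ≡ 1 mod 41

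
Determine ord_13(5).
Powers of 5 mod 13: 5^1≡5, 5^2≡12, 5^3≡8, 5^4≡1. Order = 4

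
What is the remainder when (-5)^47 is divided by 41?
Using Fermat: (-5)^{40} ≡ 1 mod 41. 47 ≡ 7 mod 40. So (-5)^{47} ≡ (-5)^{7} ≡ 21 mod 41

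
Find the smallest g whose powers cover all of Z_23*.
g = 5. Powers: [5, 2, 10, 4, 20, 8, 17, ...] generates all 22 non-zero residues.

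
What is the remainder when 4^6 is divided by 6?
By repeated squaring (mod 6): 4^{1}≡4, 4^{2}≡4, 4^{4}≡4. Then 4^{6} = 4^{4+2} ≡ 4 × 4 ≡ 4 (mod 6)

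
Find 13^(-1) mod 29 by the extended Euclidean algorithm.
Extended GCD: 13(9) + 29(-4) = 1. So 13^(-1) ≡ 9 mod 29. Verify: 13 × 9 = 117 ≡ 1 mod 29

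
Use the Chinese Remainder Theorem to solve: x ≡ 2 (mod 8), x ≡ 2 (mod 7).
M = 8 × 7 = 56. M₁ = 7, y₁ ≡ 7 (mod 8). M₂ = 8, y₂ ≡ 1 (mod 7). x = 2×7×7 + 2×8×1 ≡ 2 (mod 56)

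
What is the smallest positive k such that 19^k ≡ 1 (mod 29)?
Powers of 19 mod 29: 19^1≡19, 19^2≡13, 19^3≡15, 19^4≡24, 19^5≡21, 19^6≡22, 19^7≡12, 19^8≡25, 19^9≡11, 19^10≡6, 19^11≡27, 19^12≡20, 19^13≡3, 19^14≡28, 19^15≡10, 19^16≡16, 19^17≡14, 19^18≡5, 19^19≡8, 19^20≡7, 19^21≡17, 19^22≡4, 19^23≡18, 19^24≡23, 19^25≡2, 19^26≡9, 19^27≡26, 19^28≡1. Order = 28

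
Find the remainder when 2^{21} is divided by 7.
By Fermat: 2^{6} ≡ 1 mod 7. 21 = 3×6 + 3. So 2^{21} ≡ 2^{3} ≡ 1 mod 7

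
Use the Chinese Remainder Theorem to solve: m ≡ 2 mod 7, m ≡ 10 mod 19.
M = 7 × 19 = 133. M₁ = 19, y₁ ≡ 3 mod 7. M₂ = 7, y₂ ≡ 11 mod 19. m = 2×19×3 + 10×7×11 ≡ 86 mod 133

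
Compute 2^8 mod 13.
By repeated squaring (mod 13): 2^{1}≡2, 2^{2}≡4, 2^{4}≡3, 2^{8}≡9. So 2^{8} ≡ 9 (mod 13)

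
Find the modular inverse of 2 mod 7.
Since 7 is prime, by Fermat 2^(-1) ≡ 2^{5} ≡ 4 mod 7. Verify: 2 × 4 = 8 ≡ 1 mod 7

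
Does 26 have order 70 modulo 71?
26^{14} ≡ 1 (mod 71) and 14 < 70, so ord_71(26) = 14 ≠ 70 and 26 is not a primitive root.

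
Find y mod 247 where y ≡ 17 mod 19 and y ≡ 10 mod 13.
M = 19 × 13 = 247. M₁ = 13, y₁ ≡ 3 mod 19. M₂ = 19, y₂ ≡ 11 mod 13. y = 17×13×3 + 10×19×11 ≡ 36 mod 247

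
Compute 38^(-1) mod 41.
Since 41 is prime, by Fermat 38^(-1) ≡ 38^{39} ≡ 27 mod 41. Verify: 38 × 27 = 1026 ≡ 1 mod 41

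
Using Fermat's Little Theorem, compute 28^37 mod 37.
By Fermat: 28^{36} ≡ 1 (mod 37). So 28^{37} = 28^{36} · 28^{1} ≡ 28^{1} ≡ 28 (mod 37)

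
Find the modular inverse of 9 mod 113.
Since 113 is prime, by Fermat 9^(-1) ≡ 9^{111} ≡ 88 mod 113. Verify: 9 × 88 = 792 ≡ 1 mod 113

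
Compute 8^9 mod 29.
By repeated squaring (mod 29): 8^{1}≡8, 8^{2}≡6, 8^{4}≡7, 8^{8}≡20. Then 8^{9} = 8^{8+1} ≡ 20 × 8 ≡ 15 (mod 29)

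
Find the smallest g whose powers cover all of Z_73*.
g = 5. For each prime q|72: 5^{36}≡72, 5^{24}≡8, none ≡ 1, so ord_73(5) = 72 and 5 is a primitive root.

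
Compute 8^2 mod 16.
8^{2} = 64 ≡ 0 (mod 16)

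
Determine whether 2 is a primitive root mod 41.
2^{20} ≡ 1 (mod 41) and 20 < 40, so ord_41(2) = 20 ≠ 40 and 2 is not a primitive root.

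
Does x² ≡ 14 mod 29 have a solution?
By Euler's criterion: 14^{14} ≡ 28 mod 29. Since this equals -1 (≡ 28), 14 is not a QR.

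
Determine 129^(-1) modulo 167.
Since 167 is prime, by Fermat 129^(-1) ≡ 129^{165} ≡ 145 mod 167. Verify: 129 × 145 = 18705 ≡ 1 mod 167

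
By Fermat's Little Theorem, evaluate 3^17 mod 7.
By Fermat: 3^{6} ≡ 1 (mod 7). 17 = 2×6 + 5. So 3^{17} ≡ 3^{5} ≡ 5 (mod 7)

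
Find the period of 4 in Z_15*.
Powers of 4 mod 15: 4^1≡4, 4^2≡1. ord_15(4) = 2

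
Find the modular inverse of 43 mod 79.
Since 79 is prime, by Fermat 43^(-1) ≡ 43^{77} ≡ 68 mod 79. Verify: 43 × 68 = 2924 ≡ 1 mod 79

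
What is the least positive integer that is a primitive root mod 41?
g = 6. Powers: [6, 36, 11, 25, 27, 39, ...] generates all 40 non-zero residues.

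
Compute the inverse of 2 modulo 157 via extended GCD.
Extended GCD: 2(-78) + 157(1) = 1. So 2^(-1) ≡ -78 ≡ 79 (mod 157). Verify: 2 × 79 = 158 ≡ 1 (mod 157)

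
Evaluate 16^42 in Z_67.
By repeated squaring mod 67: 16^{1}≡16, 16^{2}≡55, 16^{4}≡10, 16^{8}≡33, 16^{16}≡17, 16^{32}≡21. Then 16^{42} = 16^{32+8+2} ≡ 21 × 33 × 55 ≡ 59 mod 67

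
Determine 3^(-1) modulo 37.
Since 37 is prime, by Fermat 3^(-1) ≡ 3^{35} ≡ 25 (mod 37). Verify: 3 × 25 = 75 ≡ 1 (mod 37)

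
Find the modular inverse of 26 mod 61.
Since 61 is prime, by Fermat 26^(-1) ≡ 26^{59} ≡ 54 (mod 61). Verify: 26 × 54 = 1404 ≡ 1 (mod 61)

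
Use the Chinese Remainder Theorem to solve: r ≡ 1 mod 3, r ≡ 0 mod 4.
M = 3 × 4 = 12. M₁ = 4, y₁ ≡ 1 mod 3. M₂ = 3, y₂ ≡ 3 mod 4. r = 1×4×1 + 0×3×3 ≡ 4 mod 12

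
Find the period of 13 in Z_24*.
Powers of 13 mod 24: 13^1≡13, 13^2≡1. Order = 2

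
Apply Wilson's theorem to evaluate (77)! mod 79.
(78)! = (77)! × (78) ≡ -1 mod 79. So (77)! ≡ -1 × (78)^(-1) ≡ (-1)×(-1) = 1 mod 79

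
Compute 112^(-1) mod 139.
Since 139 is prime, by Fermat 112^(-1) ≡ 112^{137} ≡ 36 mod 139. Verify: 112 × 36 = 4032 ≡ 1 mod 139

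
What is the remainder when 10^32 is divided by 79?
By repeated squaring (mod 79): 10^{1}≡10, 10^{2}≡21, 10^{4}≡46, 10^{8}≡62, 10^{16}≡52, 10^{32}≡18. So 10^{32} ≡ 18 (mod 79)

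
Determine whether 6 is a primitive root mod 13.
ord_13(6) divides 12. For each prime q|12: 6^{6}≡12, 6^{4}≡9, none ≡ 1. So 6 has order 12 and is a primitive root mod 13.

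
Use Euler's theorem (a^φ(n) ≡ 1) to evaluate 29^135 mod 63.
By Euler: 29^{36} ≡ 1 (mod 63) since gcd(29, 63) = 1. 135 = 3×36 + 27. So 29^{135} ≡ 29^{27} ≡ 8 (mod 63)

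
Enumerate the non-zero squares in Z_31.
QRs mod 31: {1, 2, 4, 5, 7, 8, 9, 10, 14, 16, 18, 19, 20, 25, 28}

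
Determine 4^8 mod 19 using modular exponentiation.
By repeated squaring mod 19: 4^{1}≡4, 4^{2}≡16, 4^{4}≡9, 4^{8}≡5. So 4^{8} ≡ 5 mod 19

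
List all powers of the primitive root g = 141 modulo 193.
141^1, 141^2, ..., 141^{192} mod 193: [141, 2, 89, 4, 178, 8, 163, 16, 133, 32, 73, 64, 146, 128, 99, 63, 5, 126, 10, 59, 20, 118, 40, 43, 80, 86, 160, 172, 127, 151, 61, 109, 122, 25, 51, 50, 102, 100, 11, 7, 22, 14, 44, 28, 88, 56, 176, 112, 159, 31, 125, 62, 57, 124, 114, 55, 35, 110, 70, 27, 140, 54, 87, 108, 174, 23, 155, 46, 117, 92, 41, 184, 82, 175, 164, 157, 135, 121, 77, 49, 154, 98, 115, 3, 37, 6, 74, 12, 148, 24, 103, 48, 13, 96, 26, 192, 52, 191, 104, 189, 15, 185, 30, 177, 60, 161, 120, 129, 47, 65, 94, 130, 188, 67, 183, 134, 173, 75, 153, 150, 113, 107, 33, 21, 66, 42, 132, 84, 71, 168, 142, 143, 91, 93, 182, 186, 171, 179, 149, 165, 105, 137, 17, 81, 34, 162, 68, 131, 136, 69, 79, 138, 158, 83, 123, 166, 53, 139, 106, 85, 19, 170, 38, 147, 76, 101, 152, 9, 111, 18, 29, 36, 58, 72, 116, 144, 39, 95, 78, 190, 156, 187, 119, 181, 45, 169, 90, 145, 180, 97, 167, 1]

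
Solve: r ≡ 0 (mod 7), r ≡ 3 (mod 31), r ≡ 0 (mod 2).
M = 7 × 31 × 2 = 434. M₁ = 62, y₁ ≡ 6 (mod 7). M₂ = 14, y₂ ≡ 20 (mod 31). M₃ = 217, y₃ ≡ 1 (mod 2). r = 0×62×6 + 3×14×20 + 0×217×1 ≡ 406 (mod 434)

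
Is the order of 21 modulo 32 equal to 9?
Powers of 21 mod 32: 21^1≡21, 21^2≡25, 21^3≡13, 21^4≡17, 21^5≡5, 21^6≡9, 21^7≡29, 21^8≡1. Already 21^8≡1, so the order is 8 < 9. No, the actual order is 8.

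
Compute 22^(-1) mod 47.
Since 47 is prime, by Fermat 22^(-1) ≡ 22^{45} ≡ 15 mod 47. Verify: 22 × 15 = 330 ≡ 1 mod 47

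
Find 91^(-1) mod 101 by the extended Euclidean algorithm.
Extended GCD: 91(10) + 101(-9) = 1. So 91^(-1) ≡ 10 mod 101. Verify: 91 × 10 = 910 ≡ 1 mod 101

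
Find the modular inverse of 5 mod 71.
Since 71 is prime, by Fermat 5^(-1) ≡ 5^{69} ≡ 57 (mod 71). Verify: 5 × 57 = 285 ≡ 1 (mod 71)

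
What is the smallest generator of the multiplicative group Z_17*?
g = 3. Powers: [3, 9, 10, 13, 5, 15, 11, 16, 14, ...] generates all 16 non-zero residues.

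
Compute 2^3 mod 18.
2^{3} = 8 ≡ 8 mod 18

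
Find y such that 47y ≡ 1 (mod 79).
Since 79 is prime, by Fermat 47^(-1) ≡ 47^{77} ≡ 37 (mod 79). Verify: 47 × 37 = 1739 ≡ 1 (mod 79)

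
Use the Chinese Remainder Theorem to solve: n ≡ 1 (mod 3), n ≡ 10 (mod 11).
M = 3 × 11 = 33. M₁ = 11, y₁ ≡ 2 (mod 3). M₂ = 3, y₂ ≡ 4 (mod 11). n = 1×11×2 + 10×3×4 ≡ 10 (mod 33)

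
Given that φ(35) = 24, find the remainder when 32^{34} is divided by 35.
By Euler: 32^{24} ≡ 1 (mod 35) since gcd(32, 35) = 1. 34 = 1×24 + 10. So 32^{34} ≡ 32^{10} ≡ 4 (mod 35)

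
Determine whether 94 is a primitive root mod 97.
94^{48} ≡ 1 (mod 97) and 48 < 96, so ord_97(94) = 48 ≠ 96 and 94 is not a primitive root.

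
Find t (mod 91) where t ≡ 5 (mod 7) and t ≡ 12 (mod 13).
M = 7 × 13 = 91. M₁ = 13, y₁ ≡ 6 (mod 7). M₂ = 7, y₂ ≡ 2 (mod 13). t = 5×13×6 + 12×7×2 ≡ 12 (mod 91)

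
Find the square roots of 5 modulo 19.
The square roots of 5 mod 19 are 9 and 10. Verify: 9² = 81 ≡ 5 (mod 19)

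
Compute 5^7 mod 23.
By repeated squaring (mod 23): 5^{1}≡5, 5^{2}≡2, 5^{4}≡4. Then 5^{7} = 5^{4+2+1} ≡ 4 × 2 × 5 ≡ 17 (mod 23)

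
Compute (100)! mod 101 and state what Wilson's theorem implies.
(100)! mod 101 = 100. Since this equals -1 mod 101, Wilson confirms 101 is prime.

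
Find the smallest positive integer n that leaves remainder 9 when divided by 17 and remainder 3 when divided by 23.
M = 17 × 23 = 391. M₁ = 23, y₁ ≡ 3 mod 17. M₂ = 17, y₂ ≡ 19 mod 23. n = 9×23×3 + 3×17×19 ≡ 26 mod 391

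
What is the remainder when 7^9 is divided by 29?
By repeated squaring (mod 29): 7^{1}≡7, 7^{2}≡20, 7^{4}≡23, 7^{8}≡7. Then 7^{9} = 7^{8+1} ≡ 7 × 7 ≡ 20 (mod 29)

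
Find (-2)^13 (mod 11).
Using Fermat: (-2)^{10} ≡ 1 (mod 11). 13 ≡ 3 (mod 10). So (-2)^{13} ≡ (-2)^{3} ≡ 3 (mod 11)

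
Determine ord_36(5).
Powers of 5 mod 36: 5^1≡5, 5^2≡25, 5^3≡17, 5^4≡13, 5^5≡29, 5^6≡1. Order = 6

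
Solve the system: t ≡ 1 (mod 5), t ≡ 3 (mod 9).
M = 5 × 9 = 45. M₁ = 9, y₁ ≡ 4 (mod 5). M₂ = 5, y₂ ≡ 2 (mod 9). t = 1×9×4 + 3×5×2 ≡ 21 (mod 45)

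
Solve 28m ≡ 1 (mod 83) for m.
Since 83 is prime, by Fermat 28^(-1) ≡ 28^{81} ≡ 3 (mod 83). Verify: 28 × 3 = 84 ≡ 1 (mod 83)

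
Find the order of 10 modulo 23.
Powers of 10 mod 23: 10^1≡10, 10^2≡8, 10^3≡11, 10^4≡18, 10^5≡19, 10^6≡6, 10^7≡14, 10^8≡2, 10^9≡20, 10^10≡16, 10^11≡22, 10^12≡13, 10^13≡15, 10^14≡12, 10^15≡5, 10^16≡4, 10^17≡17, 10^18≡9, 10^19≡21, 10^20≡3, 10^21≡7, 10^22≡1. ord_23(10) = 22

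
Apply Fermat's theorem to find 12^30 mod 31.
By Fermat's Little Theorem, 12^{30} ≡ 1 mod 31 since 31 is prime and gcd(12, 31) = 1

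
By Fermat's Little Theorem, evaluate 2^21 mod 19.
By Fermat: 2^{18} ≡ 1 (mod 19). So 2^{21} = 2^{18} · 2^{3} ≡ 2^{3} ≡ 8 (mod 19)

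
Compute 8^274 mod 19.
Using Fermat: 8^{18} ≡ 1 (mod 19). 274 ≡ 4 (mod 18). So 8^{274} ≡ 8^{4} ≡ 11 (mod 19)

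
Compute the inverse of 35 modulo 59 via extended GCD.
Extended GCD: 35(27) + 59(-16) = 1. So 35^(-1) ≡ 27 (mod 59). Verify: 35 × 27 = 945 ≡ 1 (mod 59)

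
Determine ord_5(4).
Powers of 4 mod 5: 4^1≡4, 4^2≡1. ord_5(4) = 2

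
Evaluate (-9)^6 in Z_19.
By repeated squaring mod 19: (-9)^{1}≡10, (-9)^{2}≡5, (-9)^{4}≡6. Then (-9)^{6} = (-9)^{4+2} ≡ 6 × 5 ≡ 11 mod 19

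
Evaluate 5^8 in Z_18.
By repeated squaring (mod 18): 5^{1}≡5, 5^{2}≡7, 5^{4}≡13, 5^{8}≡7. So 5^{8} ≡ 7 (mod 18)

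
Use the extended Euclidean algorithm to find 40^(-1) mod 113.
Extended GCD: 40(-48) + 113(17) = 1. So 40^(-1) ≡ -48 ≡ 65 (mod 113). Verify: 40 × 65 = 2600 ≡ 1 (mod 113)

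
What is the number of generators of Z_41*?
There are φ(41-1) = φ(40) = 16 primitive roots modulo 41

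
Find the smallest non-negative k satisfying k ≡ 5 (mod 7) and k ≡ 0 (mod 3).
M = 7 × 3 = 21. M₁ = 3, y₁ ≡ 5 (mod 7). M₂ = 7, y₂ ≡ 1 (mod 3). k = 5×3×5 + 0×7×1 ≡ 12 (mod 21)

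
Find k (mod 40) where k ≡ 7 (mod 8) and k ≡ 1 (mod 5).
M = 8 × 5 = 40. M₁ = 5, y₁ ≡ 5 (mod 8). M₂ = 8, y₂ ≡ 2 (mod 5). k = 7×5×5 + 1×8×2 ≡ 31 (mod 40)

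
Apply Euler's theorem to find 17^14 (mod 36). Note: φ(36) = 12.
By Euler: 17^{12} ≡ 1 (mod 36) since gcd(17, 36) = 1. 14 = 1×12 + 2. So 17^{14} ≡ 17^{2} ≡ 1 (mod 36)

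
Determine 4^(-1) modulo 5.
Since 5 is prime, by Fermat 4^(-1) ≡ 4^{3} ≡ 4 (mod 5). Verify: 4 × 4 = 16 ≡ 1 (mod 5)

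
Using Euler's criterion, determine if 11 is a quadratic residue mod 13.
By Euler's criterion: 11^{6} ≡ 12 (mod 13). Since this equals -1 (≡ 12), 11 is not a QR.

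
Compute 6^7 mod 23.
By repeated squaring (mod 23): 6^{1}≡6, 6^{2}≡13, 6^{4}≡8. Then 6^{7} = 6^{4+2+1} ≡ 8 × 13 × 6 ≡ 3 (mod 23)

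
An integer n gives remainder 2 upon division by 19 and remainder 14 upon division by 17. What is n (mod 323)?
M = 19 × 17 = 323. M₁ = 17, y₁ ≡ 9 (mod 19). M₂ = 19, y₂ ≡ 9 (mod 17). n = 2×17×9 + 14×19×9 ≡ 116 (mod 323)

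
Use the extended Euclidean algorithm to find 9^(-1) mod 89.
Extended GCD: 9(10) + 89(-1) = 1. So 9^(-1) ≡ 10 (mod 89). Verify: 9 × 10 = 90 ≡ 1 (mod 89)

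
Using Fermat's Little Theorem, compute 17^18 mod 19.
By Fermat's Little Theorem, 17^{18} ≡ 1 (mod 19) since 19 is prime and gcd(17, 19) = 1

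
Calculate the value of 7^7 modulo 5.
Using Fermat: 7^{4} ≡ 1 (mod 5). 7 ≡ 3 (mod 4). So 7^{7} ≡ 7^{3} ≡ 3 (mod 5)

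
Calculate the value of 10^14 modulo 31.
By repeated squaring mod 31: 10^{1}≡10, 10^{2}≡7, 10^{4}≡18, 10^{8}≡14. Then 10^{14} = 10^{8+4+2} ≡ 14 × 18 × 7 ≡ 28 mod 31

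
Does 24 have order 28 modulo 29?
24^{7} ≡ 1 mod 29 and 7 < 28, so ord_29(24) = 7 ≠ 28 and 24 is not a primitive root.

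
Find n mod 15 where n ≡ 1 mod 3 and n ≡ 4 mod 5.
M = 3 × 5 = 15. M₁ = 5, y₁ ≡ 2 mod 3. M₂ = 3, y₂ ≡ 2 mod 5. n = 1×5×2 + 4×3×2 ≡ 4 mod 15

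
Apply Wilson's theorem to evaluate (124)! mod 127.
(126)! = (124)! × (125) × (126) ≡ -1 (mod 127). So (124)! ≡ -1 × [(126)(125)]^(-1) ≡ 63 (mod 127)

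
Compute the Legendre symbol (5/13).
(5/13) = 5^{6} mod 13 = -1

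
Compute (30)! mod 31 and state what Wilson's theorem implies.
(30)! mod 31 = 30. Since this equals -1 (mod 31), Wilson confirms 31 is prime.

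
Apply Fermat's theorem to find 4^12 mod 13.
By Fermat's Little Theorem, 4^{12} ≡ 1 mod 13 since 13 is prime and gcd(4, 13) = 1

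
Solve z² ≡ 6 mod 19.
The square roots of 6 mod 19 are 5 and 14. Verify: 5² = 25 ≡ 6 mod 19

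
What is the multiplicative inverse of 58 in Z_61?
Since 61 is prime, by Fermat 58^(-1) ≡ 58^{59} ≡ 20 (mod 61). Verify: 58 × 20 = 1160 ≡ 1 (mod 61)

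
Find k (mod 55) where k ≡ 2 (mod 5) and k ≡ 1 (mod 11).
M = 5 × 11 = 55. M₁ = 11, y₁ ≡ 1 (mod 5). M₂ = 5, y₂ ≡ 9 (mod 11). k = 2×11×1 + 1×5×9 ≡ 12 (mod 55)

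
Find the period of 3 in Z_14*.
Powers of 3 mod 14: 3^1≡3, 3^2≡9, 3^3≡13, 3^4≡11, 3^5≡5, 3^6≡1. So the order of 3 is 6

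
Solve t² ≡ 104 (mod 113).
The square roots of 104 mod 113 are 68 and 45. Verify: 68² = 4624 ≡ 104 (mod 113)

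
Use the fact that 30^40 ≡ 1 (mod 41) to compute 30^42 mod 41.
By Fermat: 30^{40} ≡ 1 (mod 41). So 30^{42} = 30^{40} · 30^{2} ≡ 30^{2} ≡ 39 (mod 41)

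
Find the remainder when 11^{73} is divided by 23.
By Fermat: 11^{22} ≡ 1 mod 23. 73 = 3×22 + 7. So 11^{73} ≡ 11^{7} ≡ 7 mod 23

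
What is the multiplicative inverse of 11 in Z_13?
Since 13 is prime, by Fermat 11^(-1) ≡ 11^{11} ≡ 6 mod 13. Verify: 11 × 6 = 66 ≡ 1 mod 13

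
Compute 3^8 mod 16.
By repeated squaring mod 16: 3^{1}≡3, 3^{2}≡9, 3^{4}≡1, 3^{8}≡1. So 3^{8} ≡ 1 mod 16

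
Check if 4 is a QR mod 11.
By Euler's criterion: 4^{5} ≡ 1 mod 11. Since this equals 1, 4 is a QR.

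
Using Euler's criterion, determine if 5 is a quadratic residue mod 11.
By Euler's criterion: 5^{5} ≡ 1 (mod 11). Since this equals 1, 5 is a QR.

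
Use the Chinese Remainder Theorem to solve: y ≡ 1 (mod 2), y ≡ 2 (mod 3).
M = 2 × 3 = 6. M₁ = 3, y₁ ≡ 1 (mod 2). M₂ = 2, y₂ ≡ 2 (mod 3). y = 1×3×1 + 2×2×2 ≡ 5 (mod 6)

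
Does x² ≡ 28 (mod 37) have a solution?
By Euler's criterion: 28^{18} ≡ 1 (mod 37). Since this equals 1, 28 is a QR.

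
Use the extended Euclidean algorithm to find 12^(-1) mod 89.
Extended GCD: 12(-37) + 89(5) = 1. So 12^(-1) ≡ -37 ≡ 52 (mod 89). Verify: 12 × 52 = 624 ≡ 1 (mod 89)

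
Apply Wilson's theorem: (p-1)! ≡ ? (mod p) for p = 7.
By Wilson's theorem, (6)! ≡ -1 ≡ 6 (mod 7)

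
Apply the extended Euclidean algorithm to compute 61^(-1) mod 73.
Extended GCD: 61(6) + 73(-5) = 1. So 61^(-1) ≡ 6 mod 73. Verify: 61 × 6 = 366 ≡ 1 mod 73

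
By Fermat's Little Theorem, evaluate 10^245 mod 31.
By Fermat: 10^{30} ≡ 1 (mod 31). 245 ≡ 5 (mod 30). So 10^{245} ≡ 10^{5} ≡ 25 (mod 31)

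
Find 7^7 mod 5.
Using Fermat: 7^{4} ≡ 1 mod 5. 7 ≡ 3 mod 4. So 7^{7} ≡ 7^{3} ≡ 3 mod 5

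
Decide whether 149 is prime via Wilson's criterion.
(148)! mod 149 = 148. Since 148 ≡ -1 (mod 149), 149 is prime.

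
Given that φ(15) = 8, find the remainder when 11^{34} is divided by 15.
By Euler: 11^{8} ≡ 1 mod 15 since gcd(11, 15) = 1. 34 = 4×8 + 2. So 11^{34} ≡ 11^{2} ≡ 1 mod 15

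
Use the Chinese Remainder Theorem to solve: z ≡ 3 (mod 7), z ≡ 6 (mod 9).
M = 7 × 9 = 63. M₁ = 9, y₁ ≡ 4 (mod 7). M₂ = 7, y₂ ≡ 4 (mod 9). z = 3×9×4 + 6×7×4 ≡ 24 (mod 63)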